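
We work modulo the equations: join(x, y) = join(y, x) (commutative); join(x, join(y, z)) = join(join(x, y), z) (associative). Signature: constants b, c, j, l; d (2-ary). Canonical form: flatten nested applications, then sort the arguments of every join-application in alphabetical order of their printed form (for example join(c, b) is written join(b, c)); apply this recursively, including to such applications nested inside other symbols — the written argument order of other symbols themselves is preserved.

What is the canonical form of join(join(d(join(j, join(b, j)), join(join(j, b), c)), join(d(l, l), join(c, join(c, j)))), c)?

Answer: join(c, c, c, d(join(b, j, j), join(b, c, j)), d(l, l), j)

Derivation:
Flatten:  join(d(join(j, join(b, j)), join(join(j, b), c)), d(l, l), c, c, j, c)
Simplify inside:  d(join(j, join(b, j)), join(join(j, b), c))  →  d(join(b, j, j), join(b, c, j))
Sort arguments:  join(c, c, c, d(join(b, j, j), join(b, c, j)), d(l, l), j)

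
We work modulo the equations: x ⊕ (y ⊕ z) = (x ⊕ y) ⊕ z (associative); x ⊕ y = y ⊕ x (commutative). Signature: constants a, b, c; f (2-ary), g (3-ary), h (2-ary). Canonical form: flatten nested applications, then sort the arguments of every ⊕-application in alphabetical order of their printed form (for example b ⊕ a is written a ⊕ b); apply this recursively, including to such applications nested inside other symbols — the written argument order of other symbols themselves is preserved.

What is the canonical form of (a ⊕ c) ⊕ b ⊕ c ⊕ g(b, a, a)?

Merge nested applications:  a ⊕ c ⊕ b ⊕ c ⊕ g(b, a, a)
Sort:  a ⊕ b ⊕ c ⊕ c ⊕ g(b, a, a)

Answer: a ⊕ b ⊕ c ⊕ c ⊕ g(b, a, a)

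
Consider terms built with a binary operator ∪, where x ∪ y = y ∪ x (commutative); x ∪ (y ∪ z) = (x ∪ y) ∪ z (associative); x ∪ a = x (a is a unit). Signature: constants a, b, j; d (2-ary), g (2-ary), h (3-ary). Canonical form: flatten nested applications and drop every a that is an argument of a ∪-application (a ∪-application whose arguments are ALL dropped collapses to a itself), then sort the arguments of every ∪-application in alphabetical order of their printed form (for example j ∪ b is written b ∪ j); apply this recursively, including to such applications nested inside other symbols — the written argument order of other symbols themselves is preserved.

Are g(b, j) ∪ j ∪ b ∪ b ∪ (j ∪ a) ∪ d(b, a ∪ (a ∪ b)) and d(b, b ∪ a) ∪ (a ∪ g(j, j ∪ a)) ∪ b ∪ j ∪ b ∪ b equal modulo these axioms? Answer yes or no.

Left:  g(b, j) ∪ j ∪ b ∪ b ∪ (j ∪ a) ∪ d(b, a ∪ (a ∪ b))
  Merge nested applications:  g(b, j) ∪ j ∪ b ∪ b ∪ j ∪ a ∪ d(b, a ∪ (a ∪ b))
  Inside:  d(b, a ∪ (a ∪ b))  →  d(b, b)
  Unit:  drop a
  Sort:  b ∪ b ∪ d(b, b) ∪ g(b, j) ∪ j ∪ j
Right:  d(b, b ∪ a) ∪ (a ∪ g(j, j ∪ a)) ∪ b ∪ j ∪ b ∪ b
  Un-nest:  d(b, b ∪ a) ∪ a ∪ g(j, j ∪ a) ∪ b ∪ j ∪ b ∪ b
  Canonicalize subterm:  d(b, b ∪ a)  →  d(b, b)
  Inside:  g(j, j ∪ a)  →  g(j, j)
  Drop the unit:  drop a
  Sort arguments:  b ∪ b ∪ b ∪ d(b, b) ∪ g(j, j) ∪ j

Answer: no — b ∪ b ∪ d(b, b) ∪ g(b, j) ∪ j ∪ j vs b ∪ b ∪ b ∪ d(b, b) ∪ g(j, j) ∪ j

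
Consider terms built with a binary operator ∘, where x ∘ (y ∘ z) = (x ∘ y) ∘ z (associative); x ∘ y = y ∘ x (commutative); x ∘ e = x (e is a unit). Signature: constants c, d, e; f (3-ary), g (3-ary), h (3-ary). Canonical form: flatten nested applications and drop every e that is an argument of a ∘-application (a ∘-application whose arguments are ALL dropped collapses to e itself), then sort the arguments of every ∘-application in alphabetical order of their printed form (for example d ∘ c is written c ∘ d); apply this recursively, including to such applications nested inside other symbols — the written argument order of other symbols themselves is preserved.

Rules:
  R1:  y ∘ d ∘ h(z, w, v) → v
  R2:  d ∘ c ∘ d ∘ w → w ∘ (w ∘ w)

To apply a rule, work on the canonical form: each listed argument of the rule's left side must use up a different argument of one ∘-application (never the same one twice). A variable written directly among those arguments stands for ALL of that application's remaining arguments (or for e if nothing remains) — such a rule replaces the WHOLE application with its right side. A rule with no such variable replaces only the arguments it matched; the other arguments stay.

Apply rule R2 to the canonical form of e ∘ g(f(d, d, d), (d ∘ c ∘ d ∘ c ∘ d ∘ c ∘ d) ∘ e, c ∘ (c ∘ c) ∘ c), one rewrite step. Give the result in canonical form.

Canonical form:  g(f(d, d, d), c ∘ c ∘ c ∘ d ∘ d ∘ d ∘ d, c ∘ c ∘ c ∘ c)
R2 matches:  uses c, d, d;  w := c ∘ c ∘ d ∘ d
The variable takes the whole remainder — replace the entire application.
Result:  g(f(d, d, d), c ∘ c ∘ c ∘ c ∘ c ∘ c ∘ d ∘ d ∘ d ∘ d ∘ d ∘ d, c ∘ c ∘ c ∘ c)

Answer: g(f(d, d, d), c ∘ c ∘ c ∘ c ∘ c ∘ c ∘ d ∘ d ∘ d ∘ d ∘ d ∘ d, c ∘ c ∘ c ∘ c)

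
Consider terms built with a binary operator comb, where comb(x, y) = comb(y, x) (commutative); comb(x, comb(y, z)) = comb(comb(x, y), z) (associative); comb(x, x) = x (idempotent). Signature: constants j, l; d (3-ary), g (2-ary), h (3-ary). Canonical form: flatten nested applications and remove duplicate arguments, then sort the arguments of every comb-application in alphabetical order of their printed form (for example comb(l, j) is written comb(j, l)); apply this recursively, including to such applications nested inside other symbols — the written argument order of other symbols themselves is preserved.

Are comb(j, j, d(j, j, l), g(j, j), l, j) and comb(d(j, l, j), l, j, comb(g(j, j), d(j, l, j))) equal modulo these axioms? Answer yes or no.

Answer: no — comb(d(j, j, l), g(j, j), j, l) vs comb(d(j, l, j), g(j, j), j, l)

Derivation:
Left:  comb(j, j, d(j, j, l), g(j, j), l, j)
  Drop duplicates:  drop duplicate j, j
  Order the arguments:  comb(d(j, j, l), g(j, j), j, l)
Right:  comb(d(j, l, j), l, j, comb(g(j, j), d(j, l, j)))
  Flatten:  comb(d(j, l, j), l, j, g(j, j), d(j, l, j))
  Deduplicate:  drop duplicate d(j, l, j)
  Order the arguments:  comb(d(j, l, j), g(j, j), j, l)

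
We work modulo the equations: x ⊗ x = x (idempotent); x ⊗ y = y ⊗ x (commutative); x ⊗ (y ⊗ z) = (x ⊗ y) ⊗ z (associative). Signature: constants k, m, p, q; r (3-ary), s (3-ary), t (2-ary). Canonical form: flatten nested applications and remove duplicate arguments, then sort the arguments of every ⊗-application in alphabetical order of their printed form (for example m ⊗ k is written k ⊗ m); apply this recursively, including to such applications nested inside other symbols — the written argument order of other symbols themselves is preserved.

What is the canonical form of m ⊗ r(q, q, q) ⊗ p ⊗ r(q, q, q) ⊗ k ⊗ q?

Answer: k ⊗ m ⊗ p ⊗ q ⊗ r(q, q, q)

Derivation:
Idempotence:  drop duplicate r(q, q, q)
Sort arguments:  k ⊗ m ⊗ p ⊗ q ⊗ r(q, q, q)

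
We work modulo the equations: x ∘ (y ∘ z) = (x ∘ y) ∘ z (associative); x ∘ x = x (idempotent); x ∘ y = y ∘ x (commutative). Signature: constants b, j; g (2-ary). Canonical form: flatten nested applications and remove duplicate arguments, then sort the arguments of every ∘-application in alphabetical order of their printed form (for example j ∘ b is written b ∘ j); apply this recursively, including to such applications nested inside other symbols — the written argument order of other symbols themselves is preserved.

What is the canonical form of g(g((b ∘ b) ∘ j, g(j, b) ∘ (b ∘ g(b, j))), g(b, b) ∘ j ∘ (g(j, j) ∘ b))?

Focus inside:  g(b, b) ∘ j ∘ (g(j, j) ∘ b)
Merge nested applications:  g(b, b) ∘ j ∘ g(j, j) ∘ b
Sort:  b ∘ g(b, b) ∘ g(j, j) ∘ j
Reassemble:  g(g(b ∘ j, b ∘ g(b, j) ∘ g(j, b)), b ∘ g(b, b) ∘ g(j, j) ∘ j)

Answer: g(g(b ∘ j, b ∘ g(b, j) ∘ g(j, b)), b ∘ g(b, b) ∘ g(j, j) ∘ j)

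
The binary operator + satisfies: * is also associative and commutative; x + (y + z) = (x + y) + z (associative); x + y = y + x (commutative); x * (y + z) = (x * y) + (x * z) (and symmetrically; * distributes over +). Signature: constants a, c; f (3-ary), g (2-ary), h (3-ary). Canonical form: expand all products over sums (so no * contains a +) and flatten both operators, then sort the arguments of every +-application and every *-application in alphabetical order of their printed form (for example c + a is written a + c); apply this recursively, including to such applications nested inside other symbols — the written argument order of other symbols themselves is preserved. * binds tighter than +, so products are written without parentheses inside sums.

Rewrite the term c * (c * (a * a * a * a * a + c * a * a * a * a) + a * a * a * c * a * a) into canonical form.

Distribute:  a * a * a * a * a * c * c + a * a * a * a * c * c * c + a * a * a * a * a * c * c
Sort arguments:  a * a * a * a * a * c * c + a * a * a * a * a * c * c + a * a * a * a * c * c * c

Answer: a * a * a * a * a * c * c + a * a * a * a * a * c * c + a * a * a * a * c * c * c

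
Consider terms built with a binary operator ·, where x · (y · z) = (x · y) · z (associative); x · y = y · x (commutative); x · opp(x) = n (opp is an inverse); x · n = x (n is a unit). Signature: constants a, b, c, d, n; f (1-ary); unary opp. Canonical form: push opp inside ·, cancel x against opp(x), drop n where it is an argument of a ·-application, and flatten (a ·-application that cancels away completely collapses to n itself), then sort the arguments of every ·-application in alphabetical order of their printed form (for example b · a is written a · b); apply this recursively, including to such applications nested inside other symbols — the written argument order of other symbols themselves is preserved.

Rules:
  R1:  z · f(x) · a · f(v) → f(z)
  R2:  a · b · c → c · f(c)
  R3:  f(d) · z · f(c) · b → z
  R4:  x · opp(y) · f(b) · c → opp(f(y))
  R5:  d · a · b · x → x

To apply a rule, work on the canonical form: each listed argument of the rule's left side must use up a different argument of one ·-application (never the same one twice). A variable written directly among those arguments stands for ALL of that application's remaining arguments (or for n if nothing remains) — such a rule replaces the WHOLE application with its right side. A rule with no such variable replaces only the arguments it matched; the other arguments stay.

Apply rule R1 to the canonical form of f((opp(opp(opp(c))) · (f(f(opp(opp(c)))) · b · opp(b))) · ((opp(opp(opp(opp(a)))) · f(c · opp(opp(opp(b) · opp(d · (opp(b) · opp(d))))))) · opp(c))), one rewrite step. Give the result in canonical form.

Answer: f(f(opp(c) · opp(c)))

Derivation:
Canonical form:  f(a · f(c) · f(f(c)) · opp(c) · opp(c))
Match R1:  consume a, f(c), f(f(c));  v := f(c), x := c, z := opp(c) · opp(c)
The extension variable absorbs all remaining arguments, so the whole application is rewritten.
Giving:  f(f(opp(c) · opp(c)))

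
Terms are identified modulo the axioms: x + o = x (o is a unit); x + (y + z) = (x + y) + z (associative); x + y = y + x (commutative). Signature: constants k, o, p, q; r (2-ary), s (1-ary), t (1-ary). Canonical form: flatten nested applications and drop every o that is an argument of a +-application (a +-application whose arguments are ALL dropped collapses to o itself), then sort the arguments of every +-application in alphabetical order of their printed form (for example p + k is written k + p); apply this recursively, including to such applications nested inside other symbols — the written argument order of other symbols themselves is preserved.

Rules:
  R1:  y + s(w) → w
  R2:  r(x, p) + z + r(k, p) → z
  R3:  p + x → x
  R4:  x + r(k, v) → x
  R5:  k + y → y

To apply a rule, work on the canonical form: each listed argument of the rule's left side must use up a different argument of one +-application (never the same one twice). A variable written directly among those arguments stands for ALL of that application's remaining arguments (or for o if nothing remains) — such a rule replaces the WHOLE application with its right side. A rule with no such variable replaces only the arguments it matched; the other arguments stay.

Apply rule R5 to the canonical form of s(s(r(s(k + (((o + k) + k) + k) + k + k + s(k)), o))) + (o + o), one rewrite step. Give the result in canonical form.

Answer: s(s(r(s(k + k + k + k + k + s(k)), o)))

Derivation:
Canonical form:  s(s(r(s(k + k + k + k + k + k + s(k)), o)))
R5 matches:  uses k;  y := k + k + k + k + k + s(k)
Every leftover argument binds to the variable; the entire application is replaced.
New term:  s(s(r(s(k + k + k + k + k + s(k)), o)))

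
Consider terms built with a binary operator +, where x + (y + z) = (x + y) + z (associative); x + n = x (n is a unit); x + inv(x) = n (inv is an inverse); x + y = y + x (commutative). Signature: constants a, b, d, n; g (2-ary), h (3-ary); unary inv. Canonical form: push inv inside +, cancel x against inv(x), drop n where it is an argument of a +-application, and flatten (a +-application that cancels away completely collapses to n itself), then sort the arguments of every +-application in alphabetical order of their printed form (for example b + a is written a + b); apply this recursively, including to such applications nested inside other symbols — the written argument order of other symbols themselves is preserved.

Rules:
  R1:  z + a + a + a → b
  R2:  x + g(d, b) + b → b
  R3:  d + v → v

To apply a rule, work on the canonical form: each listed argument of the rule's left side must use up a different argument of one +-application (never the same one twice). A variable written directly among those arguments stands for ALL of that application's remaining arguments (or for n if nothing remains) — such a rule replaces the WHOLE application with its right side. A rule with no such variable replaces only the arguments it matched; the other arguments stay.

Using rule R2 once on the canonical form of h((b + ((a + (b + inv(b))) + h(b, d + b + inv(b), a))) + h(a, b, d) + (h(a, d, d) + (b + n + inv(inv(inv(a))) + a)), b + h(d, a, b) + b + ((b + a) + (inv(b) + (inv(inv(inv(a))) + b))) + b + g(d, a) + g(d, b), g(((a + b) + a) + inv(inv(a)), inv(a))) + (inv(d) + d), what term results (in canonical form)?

Answer: h(a + b + b + h(a, b, d) + h(a, d, d) + h(b, d, a), b, g(a + a + a + b, inv(a)))

Derivation:
Canonical form:  h(a + b + b + h(a, b, d) + h(a, d, d) + h(b, d, a), b + b + b + b + g(d, a) + g(d, b) + h(d, a, b), g(a + a + a + b, inv(a)))
R2 matches:  uses b, g(d, b);  x := b + b + b + g(d, a) + h(d, a, b)
The extension variable absorbs all remaining arguments, so the whole application is rewritten.
Result:  h(a + b + b + h(a, b, d) + h(a, d, d) + h(b, d, a), b, g(a + a + a + b, inv(a)))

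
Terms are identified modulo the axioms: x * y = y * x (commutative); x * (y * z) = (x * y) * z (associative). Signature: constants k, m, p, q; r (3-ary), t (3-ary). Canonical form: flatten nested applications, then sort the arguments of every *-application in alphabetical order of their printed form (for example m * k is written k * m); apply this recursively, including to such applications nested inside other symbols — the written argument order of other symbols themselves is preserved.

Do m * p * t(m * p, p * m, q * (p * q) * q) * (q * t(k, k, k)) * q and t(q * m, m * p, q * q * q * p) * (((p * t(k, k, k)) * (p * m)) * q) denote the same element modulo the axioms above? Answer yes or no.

Left:  m * p * t(m * p, p * m, q * (p * q) * q) * (q * t(k, k, k)) * q
  Merge nested applications:  m * p * t(m * p, p * m, q * (p * q) * q) * q * t(k, k, k) * q
  Canonicalize subterm:  t(m * p, p * m, q * (p * q) * q)  →  t(m * p, m * p, p * q * q * q)
  Sort:  m * p * q * q * t(k, k, k) * t(m * p, m * p, p * q * q * q)
Right:  t(q * m, m * p, q * q * q * p) * (((p * t(k, k, k)) * (p * m)) * q)
  Merge nested applications:  t(q * m, m * p, q * q * q * p) * p * t(k, k, k) * p * m * q
  Simplify inside:  t(q * m, m * p, q * q * q * p)  →  t(m * q, m * p, p * q * q * q)
  Sort:  m * p * p * q * t(k, k, k) * t(m * q, m * p, p * q * q * q)

Answer: no — m * p * q * q * t(k, k, k) * t(m * p, m * p, p * q * q * q) vs m * p * p * q * t(k, k, k) * t(m * q, m * p, p * q * q * q)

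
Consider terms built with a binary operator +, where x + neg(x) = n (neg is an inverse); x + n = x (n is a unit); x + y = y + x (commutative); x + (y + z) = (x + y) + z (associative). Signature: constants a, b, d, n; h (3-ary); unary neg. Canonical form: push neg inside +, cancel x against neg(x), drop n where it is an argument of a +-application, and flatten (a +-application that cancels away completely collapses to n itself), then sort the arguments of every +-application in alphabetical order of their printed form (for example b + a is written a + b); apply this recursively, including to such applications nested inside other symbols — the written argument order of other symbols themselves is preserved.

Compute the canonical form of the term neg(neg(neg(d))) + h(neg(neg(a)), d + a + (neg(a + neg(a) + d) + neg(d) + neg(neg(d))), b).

Answer: h(a, a, b) + neg(d)

Derivation:
Push neg inside:  distribute neg over + and collapse double neg
Collect:  neg(d) + h(a, a, b)
Sort:  h(a, a, b) + neg(d)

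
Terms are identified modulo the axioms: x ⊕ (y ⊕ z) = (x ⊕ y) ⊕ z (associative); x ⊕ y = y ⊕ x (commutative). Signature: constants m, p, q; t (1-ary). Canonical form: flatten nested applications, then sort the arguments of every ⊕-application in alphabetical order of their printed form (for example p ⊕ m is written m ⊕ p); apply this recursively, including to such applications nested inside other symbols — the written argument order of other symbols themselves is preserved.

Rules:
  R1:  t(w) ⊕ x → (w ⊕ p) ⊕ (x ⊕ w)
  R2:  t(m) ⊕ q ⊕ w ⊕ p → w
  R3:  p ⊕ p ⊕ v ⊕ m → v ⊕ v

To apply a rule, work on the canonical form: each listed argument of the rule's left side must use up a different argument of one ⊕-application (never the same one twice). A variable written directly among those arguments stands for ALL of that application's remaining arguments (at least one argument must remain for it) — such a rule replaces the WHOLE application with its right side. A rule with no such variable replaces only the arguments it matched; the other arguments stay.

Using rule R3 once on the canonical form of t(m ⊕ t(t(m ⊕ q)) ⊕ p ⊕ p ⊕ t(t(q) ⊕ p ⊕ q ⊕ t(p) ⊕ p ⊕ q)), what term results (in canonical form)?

Canonical form:  t(m ⊕ p ⊕ p ⊕ t(p ⊕ p ⊕ q ⊕ q ⊕ t(p) ⊕ t(q)) ⊕ t(t(m ⊕ q)))
R3 matches:  uses m, p, p;  v := t(p ⊕ p ⊕ q ⊕ q ⊕ t(p) ⊕ t(q)) ⊕ t(t(m ⊕ q))
Every leftover argument binds to the variable; the entire application is replaced.
Giving:  t(t(p ⊕ p ⊕ q ⊕ q ⊕ t(p) ⊕ t(q)) ⊕ t(p ⊕ p ⊕ q ⊕ q ⊕ t(p) ⊕ t(q)) ⊕ t(t(m ⊕ q)) ⊕ t(t(m ⊕ q)))

Answer: t(t(p ⊕ p ⊕ q ⊕ q ⊕ t(p) ⊕ t(q)) ⊕ t(p ⊕ p ⊕ q ⊕ q ⊕ t(p) ⊕ t(q)) ⊕ t(t(m ⊕ q)) ⊕ t(t(m ⊕ q)))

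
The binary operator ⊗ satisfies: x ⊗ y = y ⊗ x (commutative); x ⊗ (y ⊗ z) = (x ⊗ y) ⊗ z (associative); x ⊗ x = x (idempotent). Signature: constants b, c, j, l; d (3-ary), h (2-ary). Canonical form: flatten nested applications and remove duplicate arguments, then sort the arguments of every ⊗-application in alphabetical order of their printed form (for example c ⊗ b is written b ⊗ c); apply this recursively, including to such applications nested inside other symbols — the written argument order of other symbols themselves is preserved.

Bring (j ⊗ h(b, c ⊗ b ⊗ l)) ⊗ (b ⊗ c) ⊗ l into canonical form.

Merge nested applications:  j ⊗ h(b, c ⊗ b ⊗ l) ⊗ b ⊗ c ⊗ l
Simplify inside:  h(b, c ⊗ b ⊗ l)  →  h(b, b ⊗ c ⊗ l)
Sort:  b ⊗ c ⊗ h(b, b ⊗ c ⊗ l) ⊗ j ⊗ l

Answer: b ⊗ c ⊗ h(b, b ⊗ c ⊗ l) ⊗ j ⊗ l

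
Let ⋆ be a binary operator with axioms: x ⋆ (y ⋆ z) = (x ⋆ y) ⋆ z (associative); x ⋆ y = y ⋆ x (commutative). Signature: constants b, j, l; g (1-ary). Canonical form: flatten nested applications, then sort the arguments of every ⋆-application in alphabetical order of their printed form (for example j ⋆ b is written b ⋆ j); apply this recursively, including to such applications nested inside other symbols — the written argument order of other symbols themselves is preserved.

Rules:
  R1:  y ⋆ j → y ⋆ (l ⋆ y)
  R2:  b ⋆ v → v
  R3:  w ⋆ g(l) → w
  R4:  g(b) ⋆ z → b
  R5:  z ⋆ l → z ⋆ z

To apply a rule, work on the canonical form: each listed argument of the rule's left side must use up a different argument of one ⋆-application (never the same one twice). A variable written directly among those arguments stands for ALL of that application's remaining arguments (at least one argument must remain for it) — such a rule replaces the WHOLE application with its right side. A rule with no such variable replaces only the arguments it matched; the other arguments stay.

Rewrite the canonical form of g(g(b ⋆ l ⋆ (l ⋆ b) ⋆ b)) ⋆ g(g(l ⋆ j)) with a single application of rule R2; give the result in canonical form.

Answer: g(g(b ⋆ b ⋆ l ⋆ l)) ⋆ g(g(j ⋆ l))

Derivation:
Canonical form:  g(g(b ⋆ b ⋆ b ⋆ l ⋆ l)) ⋆ g(g(j ⋆ l))
R2 matches:  uses b;  v := b ⋆ b ⋆ l ⋆ l
Every leftover argument binds to the variable; the entire application is replaced.
Giving:  g(g(b ⋆ b ⋆ l ⋆ l)) ⋆ g(g(j ⋆ l))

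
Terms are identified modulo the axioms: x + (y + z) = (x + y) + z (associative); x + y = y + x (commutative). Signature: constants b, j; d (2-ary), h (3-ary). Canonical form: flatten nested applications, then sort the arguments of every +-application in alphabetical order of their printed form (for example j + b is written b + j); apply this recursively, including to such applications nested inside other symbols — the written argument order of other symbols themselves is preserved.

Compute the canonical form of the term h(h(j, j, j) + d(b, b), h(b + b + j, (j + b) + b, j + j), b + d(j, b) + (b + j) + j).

Answer: h(d(b, b) + h(j, j, j), h(b + b + j, b + b + j, j + j), b + b + d(j, b) + j + j)

Derivation:
Descend into:  b + d(j, b) + (b + j) + j
Flatten:  b + d(j, b) + b + j + j
Order the arguments:  b + b + d(j, b) + j + j
Put back:  h(d(b, b) + h(j, j, j), h(b + b + j, b + b + j, j + j), b + b + d(j, b) + j + j)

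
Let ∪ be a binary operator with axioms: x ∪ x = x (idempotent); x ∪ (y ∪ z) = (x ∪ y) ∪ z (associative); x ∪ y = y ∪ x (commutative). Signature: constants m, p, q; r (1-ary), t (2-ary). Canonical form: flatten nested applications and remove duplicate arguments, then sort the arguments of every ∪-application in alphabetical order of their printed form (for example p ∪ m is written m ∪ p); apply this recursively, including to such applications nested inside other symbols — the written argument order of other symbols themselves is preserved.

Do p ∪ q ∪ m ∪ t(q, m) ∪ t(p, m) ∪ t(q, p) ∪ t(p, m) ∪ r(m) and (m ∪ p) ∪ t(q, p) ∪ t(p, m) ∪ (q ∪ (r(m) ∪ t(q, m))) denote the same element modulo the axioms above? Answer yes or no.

Left:  p ∪ q ∪ m ∪ t(q, m) ∪ t(p, m) ∪ t(q, p) ∪ t(p, m) ∪ r(m)
  Deduplicate:  drop duplicate t(p, m)
  Order the arguments:  m ∪ p ∪ q ∪ r(m) ∪ t(p, m) ∪ t(q, m) ∪ t(q, p)
Right:  (m ∪ p) ∪ t(q, p) ∪ t(p, m) ∪ (q ∪ (r(m) ∪ t(q, m)))
  Flatten:  m ∪ p ∪ t(q, p) ∪ t(p, m) ∪ q ∪ r(m) ∪ t(q, m)
  Sort:  m ∪ p ∪ q ∪ r(m) ∪ t(p, m) ∪ t(q, m) ∪ t(q, p)

Answer: yes — both canonical forms are m ∪ p ∪ q ∪ r(m) ∪ t(p, m) ∪ t(q, m) ∪ t(q, p)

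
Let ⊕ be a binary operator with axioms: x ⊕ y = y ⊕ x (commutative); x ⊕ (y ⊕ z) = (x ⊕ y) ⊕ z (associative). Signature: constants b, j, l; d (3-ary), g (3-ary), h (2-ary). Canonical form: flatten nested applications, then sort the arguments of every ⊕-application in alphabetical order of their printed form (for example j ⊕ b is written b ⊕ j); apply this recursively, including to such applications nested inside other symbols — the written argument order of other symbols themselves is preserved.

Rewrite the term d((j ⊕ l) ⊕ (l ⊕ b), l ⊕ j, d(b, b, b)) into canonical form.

Answer: d(b ⊕ j ⊕ l ⊕ l, j ⊕ l, d(b, b, b))

Derivation:
Focus inside:  (j ⊕ l) ⊕ (l ⊕ b)
Flatten:  j ⊕ l ⊕ l ⊕ b
Sort arguments:  b ⊕ j ⊕ l ⊕ l
Rebuild:  d(b ⊕ j ⊕ l ⊕ l, j ⊕ l, d(b, b, b))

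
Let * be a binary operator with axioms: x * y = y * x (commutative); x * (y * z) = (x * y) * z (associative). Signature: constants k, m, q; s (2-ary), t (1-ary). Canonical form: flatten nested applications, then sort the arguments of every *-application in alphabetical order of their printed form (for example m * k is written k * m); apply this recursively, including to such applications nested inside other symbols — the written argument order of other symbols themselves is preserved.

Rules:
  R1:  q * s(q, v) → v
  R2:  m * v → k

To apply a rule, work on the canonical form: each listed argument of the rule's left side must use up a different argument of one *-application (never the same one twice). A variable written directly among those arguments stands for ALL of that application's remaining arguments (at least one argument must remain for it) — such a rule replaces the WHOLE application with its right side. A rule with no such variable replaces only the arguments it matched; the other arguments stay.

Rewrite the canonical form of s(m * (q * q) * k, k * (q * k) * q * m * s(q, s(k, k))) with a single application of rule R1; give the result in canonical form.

Canonical form:  s(k * m * q * q, k * k * m * q * q * s(q, s(k, k)))
Apply R1:  consuming q, s(q, s(k, k));  v := s(k, k)
Result:  s(k * m * q * q, k * k * m * q * s(k, k))

Answer: s(k * m * q * q, k * k * m * q * s(k, k))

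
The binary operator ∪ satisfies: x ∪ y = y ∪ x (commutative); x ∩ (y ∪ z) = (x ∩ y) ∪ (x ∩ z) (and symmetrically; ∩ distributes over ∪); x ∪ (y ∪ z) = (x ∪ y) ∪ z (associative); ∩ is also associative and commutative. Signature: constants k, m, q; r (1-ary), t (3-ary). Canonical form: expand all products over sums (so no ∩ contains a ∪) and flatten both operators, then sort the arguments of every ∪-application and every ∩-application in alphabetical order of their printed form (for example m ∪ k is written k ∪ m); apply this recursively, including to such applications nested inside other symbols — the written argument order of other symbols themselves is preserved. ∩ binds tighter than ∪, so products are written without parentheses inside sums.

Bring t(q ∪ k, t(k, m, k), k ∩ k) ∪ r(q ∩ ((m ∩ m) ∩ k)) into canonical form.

Flatten:  t(k ∪ q, t(k, m, k), k ∩ k) ∪ r(k ∩ m ∩ m ∩ q)
Sort:  r(k ∩ m ∩ m ∩ q) ∪ t(k ∪ q, t(k, m, k), k ∩ k)

Answer: r(k ∩ m ∩ m ∩ q) ∪ t(k ∪ q, t(k, m, k), k ∩ k)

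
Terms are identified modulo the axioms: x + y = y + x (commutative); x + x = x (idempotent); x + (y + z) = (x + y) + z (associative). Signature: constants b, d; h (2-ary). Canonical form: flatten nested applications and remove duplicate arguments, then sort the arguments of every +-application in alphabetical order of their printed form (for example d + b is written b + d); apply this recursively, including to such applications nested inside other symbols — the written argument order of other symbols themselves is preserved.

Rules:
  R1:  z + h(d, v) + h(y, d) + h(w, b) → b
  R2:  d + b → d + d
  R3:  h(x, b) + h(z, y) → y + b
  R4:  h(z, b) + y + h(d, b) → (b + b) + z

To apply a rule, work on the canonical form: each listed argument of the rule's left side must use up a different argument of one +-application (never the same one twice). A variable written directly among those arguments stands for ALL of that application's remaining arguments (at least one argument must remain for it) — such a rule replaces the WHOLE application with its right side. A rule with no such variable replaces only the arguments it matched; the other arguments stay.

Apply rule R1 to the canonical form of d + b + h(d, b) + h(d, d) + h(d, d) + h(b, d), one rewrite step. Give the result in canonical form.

Answer: b

Derivation:
Canonical form:  b + d + h(b, d) + h(d, b) + h(d, d)
Apply R1:  consuming h(b, d), h(d, b), h(d, d);  v := d, w := d, y := b, z := b + d
The variable takes the whole remainder — replace the entire application.
New term:  b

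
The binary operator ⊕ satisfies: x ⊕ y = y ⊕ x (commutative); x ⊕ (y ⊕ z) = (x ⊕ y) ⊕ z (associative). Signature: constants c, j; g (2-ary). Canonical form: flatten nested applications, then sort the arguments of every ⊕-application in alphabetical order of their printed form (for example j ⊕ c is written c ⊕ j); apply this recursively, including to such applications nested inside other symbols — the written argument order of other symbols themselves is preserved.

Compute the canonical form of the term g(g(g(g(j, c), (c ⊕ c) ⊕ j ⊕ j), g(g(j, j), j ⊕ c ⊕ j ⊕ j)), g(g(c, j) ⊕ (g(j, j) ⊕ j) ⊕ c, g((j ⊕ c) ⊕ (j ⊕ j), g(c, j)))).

Focus inside:  g(c, j) ⊕ (g(j, j) ⊕ j) ⊕ c
Flatten:  g(c, j) ⊕ g(j, j) ⊕ j ⊕ c
Sort:  c ⊕ g(c, j) ⊕ g(j, j) ⊕ j
Reassemble:  g(g(g(g(j, c), c ⊕ c ⊕ j ⊕ j), g(g(j, j), c ⊕ j ⊕ j ⊕ j)), g(c ⊕ g(c, j) ⊕ g(j, j) ⊕ j, g(c ⊕ j ⊕ j ⊕ j, g(c, j))))

Answer: g(g(g(g(j, c), c ⊕ c ⊕ j ⊕ j), g(g(j, j), c ⊕ j ⊕ j ⊕ j)), g(c ⊕ g(c, j) ⊕ g(j, j) ⊕ j, g(c ⊕ j ⊕ j ⊕ j, g(c, j))))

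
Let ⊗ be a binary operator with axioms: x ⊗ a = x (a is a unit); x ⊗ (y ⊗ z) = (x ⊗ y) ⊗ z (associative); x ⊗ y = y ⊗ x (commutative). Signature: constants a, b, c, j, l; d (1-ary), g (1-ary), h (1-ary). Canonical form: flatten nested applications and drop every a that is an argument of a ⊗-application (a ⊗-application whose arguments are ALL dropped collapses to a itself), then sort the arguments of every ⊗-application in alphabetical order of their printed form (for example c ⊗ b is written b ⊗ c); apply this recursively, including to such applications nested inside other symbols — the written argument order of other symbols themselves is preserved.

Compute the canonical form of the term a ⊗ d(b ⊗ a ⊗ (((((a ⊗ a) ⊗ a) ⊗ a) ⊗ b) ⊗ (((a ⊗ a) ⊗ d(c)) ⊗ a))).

Answer: d(b ⊗ b ⊗ d(c))

Derivation:
Simplify inside:  d(b ⊗ a ⊗ (((((a ⊗ a) ⊗ a) ⊗ a) ⊗ b) ⊗ (((a ⊗ a) ⊗ d(c)) ⊗ a)))  →  d(b ⊗ b ⊗ d(c))
Drop the unit:  drop a
Order the arguments:  d(b ⊗ b ⊗ d(c))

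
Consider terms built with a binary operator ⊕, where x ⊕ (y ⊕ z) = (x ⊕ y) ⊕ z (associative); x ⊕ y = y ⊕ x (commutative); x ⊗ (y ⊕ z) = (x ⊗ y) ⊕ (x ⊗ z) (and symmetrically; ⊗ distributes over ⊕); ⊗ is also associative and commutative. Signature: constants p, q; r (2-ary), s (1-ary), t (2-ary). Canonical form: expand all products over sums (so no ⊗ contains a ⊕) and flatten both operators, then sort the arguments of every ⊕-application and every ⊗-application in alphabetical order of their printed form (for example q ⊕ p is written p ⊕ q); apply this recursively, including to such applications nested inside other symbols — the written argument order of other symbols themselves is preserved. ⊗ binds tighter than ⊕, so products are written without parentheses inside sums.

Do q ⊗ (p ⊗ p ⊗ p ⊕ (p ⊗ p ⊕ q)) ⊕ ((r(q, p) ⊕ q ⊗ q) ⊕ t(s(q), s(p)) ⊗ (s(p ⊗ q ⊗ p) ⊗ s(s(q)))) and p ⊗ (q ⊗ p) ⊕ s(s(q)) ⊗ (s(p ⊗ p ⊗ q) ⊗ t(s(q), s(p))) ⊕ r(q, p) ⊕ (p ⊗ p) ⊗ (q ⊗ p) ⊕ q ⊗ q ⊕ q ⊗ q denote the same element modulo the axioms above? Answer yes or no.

Answer: yes — both canonical forms are p ⊗ p ⊗ p ⊗ q ⊕ p ⊗ p ⊗ q ⊕ q ⊗ q ⊕ q ⊗ q ⊕ r(q, p) ⊕ s(p ⊗ p ⊗ q) ⊗ s(s(q)) ⊗ t(s(q), s(p))

Derivation:
Left:  q ⊗ (p ⊗ p ⊗ p ⊕ (p ⊗ p ⊕ q)) ⊕ ((r(q, p) ⊕ q ⊗ q) ⊕ t(s(q), s(p)) ⊗ (s(p ⊗ q ⊗ p) ⊗ s(s(q))))
  Expand:  p ⊗ p ⊗ p ⊗ q ⊕ p ⊗ p ⊗ q ⊕ q ⊗ q ⊕ r(q, p) ⊕ q ⊗ q ⊕ s(p ⊗ p ⊗ q) ⊗ s(s(q)) ⊗ t(s(q), s(p))
  Order the arguments:  p ⊗ p ⊗ p ⊗ q ⊕ p ⊗ p ⊗ q ⊕ q ⊗ q ⊕ q ⊗ q ⊕ r(q, p) ⊕ s(p ⊗ p ⊗ q) ⊗ s(s(q)) ⊗ t(s(q), s(p))
Right:  p ⊗ (q ⊗ p) ⊕ s(s(q)) ⊗ (s(p ⊗ p ⊗ q) ⊗ t(s(q), s(p))) ⊕ r(q, p) ⊕ (p ⊗ p) ⊗ (q ⊗ p) ⊕ q ⊗ q ⊕ q ⊗ q
  Flatten:  p ⊗ p ⊗ q ⊕ s(p ⊗ p ⊗ q) ⊗ s(s(q)) ⊗ t(s(q), s(p)) ⊕ r(q, p) ⊕ p ⊗ p ⊗ p ⊗ q ⊕ q ⊗ q ⊕ q ⊗ q
  Order the arguments:  p ⊗ p ⊗ p ⊗ q ⊕ p ⊗ p ⊗ q ⊕ q ⊗ q ⊕ q ⊗ q ⊕ r(q, p) ⊕ s(p ⊗ p ⊗ q) ⊗ s(s(q)) ⊗ t(s(q), s(p))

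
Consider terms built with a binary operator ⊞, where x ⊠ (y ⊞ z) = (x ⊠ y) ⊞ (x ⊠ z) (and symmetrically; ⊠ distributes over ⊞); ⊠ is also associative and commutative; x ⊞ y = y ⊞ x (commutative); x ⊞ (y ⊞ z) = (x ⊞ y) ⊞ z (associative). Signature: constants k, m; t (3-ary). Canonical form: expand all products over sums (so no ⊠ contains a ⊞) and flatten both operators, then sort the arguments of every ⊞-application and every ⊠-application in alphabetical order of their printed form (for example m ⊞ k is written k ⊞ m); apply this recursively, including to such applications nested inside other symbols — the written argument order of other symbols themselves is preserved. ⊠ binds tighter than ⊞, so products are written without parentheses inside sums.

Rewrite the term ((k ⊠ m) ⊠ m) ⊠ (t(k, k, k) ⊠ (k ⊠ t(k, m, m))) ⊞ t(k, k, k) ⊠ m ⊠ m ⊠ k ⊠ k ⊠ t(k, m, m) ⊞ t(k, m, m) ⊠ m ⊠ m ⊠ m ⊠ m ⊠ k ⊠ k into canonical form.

Answer: k ⊠ k ⊠ m ⊠ m ⊠ m ⊠ m ⊠ t(k, m, m) ⊞ k ⊠ k ⊠ m ⊠ m ⊠ t(k, k, k) ⊠ t(k, m, m) ⊞ k ⊠ k ⊠ m ⊠ m ⊠ t(k, k, k) ⊠ t(k, m, m)

Derivation:
Un-nest:  k ⊠ k ⊠ m ⊠ m ⊠ t(k, k, k) ⊠ t(k, m, m) ⊞ k ⊠ k ⊠ m ⊠ m ⊠ t(k, k, k) ⊠ t(k, m, m) ⊞ k ⊠ k ⊠ m ⊠ m ⊠ m ⊠ m ⊠ t(k, m, m)
Order the arguments:  k ⊠ k ⊠ m ⊠ m ⊠ m ⊠ m ⊠ t(k, m, m) ⊞ k ⊠ k ⊠ m ⊠ m ⊠ t(k, k, k) ⊠ t(k, m, m) ⊞ k ⊠ k ⊠ m ⊠ m ⊠ t(k, k, k) ⊠ t(k, m, m)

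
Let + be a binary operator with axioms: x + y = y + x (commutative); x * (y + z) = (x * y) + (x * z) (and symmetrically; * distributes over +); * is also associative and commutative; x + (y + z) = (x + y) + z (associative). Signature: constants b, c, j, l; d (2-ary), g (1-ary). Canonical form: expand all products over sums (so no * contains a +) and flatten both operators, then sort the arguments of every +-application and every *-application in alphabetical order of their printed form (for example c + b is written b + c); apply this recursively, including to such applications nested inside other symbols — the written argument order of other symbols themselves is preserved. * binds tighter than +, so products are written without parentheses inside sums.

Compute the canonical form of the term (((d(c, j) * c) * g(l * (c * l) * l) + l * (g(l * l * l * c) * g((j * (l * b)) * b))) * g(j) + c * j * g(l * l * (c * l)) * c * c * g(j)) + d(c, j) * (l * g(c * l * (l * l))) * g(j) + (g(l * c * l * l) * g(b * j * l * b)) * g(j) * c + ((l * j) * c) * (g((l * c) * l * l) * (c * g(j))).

Answer: c * c * c * g(c * l * l * l) * g(j) * j + c * c * g(c * l * l * l) * g(j) * j * l + c * d(c, j) * g(c * l * l * l) * g(j) + c * g(b * b * j * l) * g(c * l * l * l) * g(j) + d(c, j) * g(c * l * l * l) * g(j) * l + g(b * b * j * l) * g(c * l * l * l) * g(j) * l

Derivation:
Expand products over sums:  c * d(c, j) * g(c * l * l * l) * g(j) + g(b * b * j * l) * g(c * l * l * l) * g(j) * l + c * c * c * g(c * l * l * l) * g(j) * j + d(c, j) * g(c * l * l * l) * g(j) * l + c * g(b * b * j * l) * g(c * l * l * l) * g(j) + c * c * g(c * l * l * l) * g(j) * j * l
Sort:  c * c * c * g(c * l * l * l) * g(j) * j + c * c * g(c * l * l * l) * g(j) * j * l + c * d(c, j) * g(c * l * l * l) * g(j) + c * g(b * b * j * l) * g(c * l * l * l) * g(j) + d(c, j) * g(c * l * l * l) * g(j) * l + g(b * b * j * l) * g(c * l * l * l) * g(j) * l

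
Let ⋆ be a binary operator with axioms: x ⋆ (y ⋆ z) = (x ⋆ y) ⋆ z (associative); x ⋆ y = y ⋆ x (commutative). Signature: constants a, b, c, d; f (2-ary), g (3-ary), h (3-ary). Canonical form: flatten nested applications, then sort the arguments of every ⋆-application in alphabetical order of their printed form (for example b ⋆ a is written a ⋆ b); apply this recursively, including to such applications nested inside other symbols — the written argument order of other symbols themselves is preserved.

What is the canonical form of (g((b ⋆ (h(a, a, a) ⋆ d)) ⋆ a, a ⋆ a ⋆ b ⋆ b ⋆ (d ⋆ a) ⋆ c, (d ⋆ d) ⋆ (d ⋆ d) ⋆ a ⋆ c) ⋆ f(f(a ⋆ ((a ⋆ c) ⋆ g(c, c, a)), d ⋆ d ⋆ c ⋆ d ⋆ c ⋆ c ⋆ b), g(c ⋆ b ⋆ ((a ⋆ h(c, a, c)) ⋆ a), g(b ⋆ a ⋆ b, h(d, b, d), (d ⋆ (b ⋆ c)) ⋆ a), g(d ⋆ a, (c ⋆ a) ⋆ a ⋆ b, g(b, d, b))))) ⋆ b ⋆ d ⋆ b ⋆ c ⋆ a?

Merge nested applications:  g((b ⋆ (h(a, a, a) ⋆ d)) ⋆ a, a ⋆ a ⋆ b ⋆ b ⋆ (d ⋆ a) ⋆ c, (d ⋆ d) ⋆ (d ⋆ d) ⋆ a ⋆ c) ⋆ f(f(a ⋆ ((a ⋆ c) ⋆ g(c, c, a)), d ⋆ d ⋆ c ⋆ d ⋆ c ⋆ c ⋆ b), g(c ⋆ b ⋆ ((a ⋆ h(c, a, c)) ⋆ a), g(b ⋆ a ⋆ b, h(d, b, d), (d ⋆ (b ⋆ c)) ⋆ a), g(d ⋆ a, (c ⋆ a) ⋆ a ⋆ b, g(b, d, b)))) ⋆ b ⋆ d ⋆ b ⋆ c ⋆ a
Simplify inside:  g((b ⋆ (h(a, a, a) ⋆ d)) ⋆ a, a ⋆ a ⋆ b ⋆ b ⋆ (d ⋆ a) ⋆ c, (d ⋆ d) ⋆ (d ⋆ d) ⋆ a ⋆ c)  →  g(a ⋆ b ⋆ d ⋆ h(a, a, a), a ⋆ a ⋆ a ⋆ b ⋆ b ⋆ c ⋆ d, a ⋆ c ⋆ d ⋆ d ⋆ d ⋆ d)
Inside:  f(f(a ⋆ ((a ⋆ c) ⋆ g(c, c, a)), d ⋆ d ⋆ c ⋆ d ⋆ c ⋆ c ⋆ b), g(c ⋆ b ⋆ ((a ⋆ h(c, a, c)) ⋆ a), g(b ⋆ a ⋆ b, h(d, b, d), (d ⋆ (b ⋆ c)) ⋆ a), g(d ⋆ a, (c ⋆ a) ⋆ a ⋆ b, g(b, d, b))))  →  f(f(a ⋆ a ⋆ c ⋆ g(c, c, a), b ⋆ c ⋆ c ⋆ c ⋆ d ⋆ d ⋆ d), g(a ⋆ a ⋆ b ⋆ c ⋆ h(c, a, c), g(a ⋆ b ⋆ b, h(d, b, d), a ⋆ b ⋆ c ⋆ d), g(a ⋆ d, a ⋆ a ⋆ b ⋆ c, g(b, d, b))))
Order the arguments:  a ⋆ b ⋆ b ⋆ c ⋆ d ⋆ f(f(a ⋆ a ⋆ c ⋆ g(c, c, a), b ⋆ c ⋆ c ⋆ c ⋆ d ⋆ d ⋆ d), g(a ⋆ a ⋆ b ⋆ c ⋆ h(c, a, c), g(a ⋆ b ⋆ b, h(d, b, d), a ⋆ b ⋆ c ⋆ d), g(a ⋆ d, a ⋆ a ⋆ b ⋆ c, g(b, d, b)))) ⋆ g(a ⋆ b ⋆ d ⋆ h(a, a, a), a ⋆ a ⋆ a ⋆ b ⋆ b ⋆ c ⋆ d, a ⋆ c ⋆ d ⋆ d ⋆ d ⋆ d)

Answer: a ⋆ b ⋆ b ⋆ c ⋆ d ⋆ f(f(a ⋆ a ⋆ c ⋆ g(c, c, a), b ⋆ c ⋆ c ⋆ c ⋆ d ⋆ d ⋆ d), g(a ⋆ a ⋆ b ⋆ c ⋆ h(c, a, c), g(a ⋆ b ⋆ b, h(d, b, d), a ⋆ b ⋆ c ⋆ d), g(a ⋆ d, a ⋆ a ⋆ b ⋆ c, g(b, d, b)))) ⋆ g(a ⋆ b ⋆ d ⋆ h(a, a, a), a ⋆ a ⋆ a ⋆ b ⋆ b ⋆ c ⋆ d, a ⋆ c ⋆ d ⋆ d ⋆ d ⋆ d)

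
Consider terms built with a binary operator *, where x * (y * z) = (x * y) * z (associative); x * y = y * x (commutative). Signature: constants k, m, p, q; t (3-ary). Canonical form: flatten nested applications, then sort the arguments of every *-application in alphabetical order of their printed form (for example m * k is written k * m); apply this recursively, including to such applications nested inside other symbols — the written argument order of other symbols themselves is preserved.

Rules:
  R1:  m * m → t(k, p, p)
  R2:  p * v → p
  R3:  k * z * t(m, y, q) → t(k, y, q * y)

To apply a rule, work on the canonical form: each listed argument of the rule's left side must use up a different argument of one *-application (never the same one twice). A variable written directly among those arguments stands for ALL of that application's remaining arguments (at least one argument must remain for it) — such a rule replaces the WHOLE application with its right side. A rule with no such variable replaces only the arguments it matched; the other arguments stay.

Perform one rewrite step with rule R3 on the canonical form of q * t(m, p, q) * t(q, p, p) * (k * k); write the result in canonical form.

Answer: t(k, p, p * q)

Derivation:
Canonical form:  k * k * q * t(m, p, q) * t(q, p, p)
Match R3:  consume k, t(m, p, q);  y := p, z := k * q * t(q, p, p)
The variable takes the whole remainder — replace the entire application.
New term:  t(k, p, p * q)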